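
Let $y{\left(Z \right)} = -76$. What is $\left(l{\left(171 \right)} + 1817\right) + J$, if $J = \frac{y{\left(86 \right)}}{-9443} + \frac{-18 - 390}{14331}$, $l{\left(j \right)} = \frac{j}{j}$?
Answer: $\frac{253893574}{139657} \approx 1818.0$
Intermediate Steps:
$l{\left(j \right)} = 1$
$J = - \frac{2852}{139657}$ ($J = - \frac{76}{-9443} + \frac{-18 - 390}{14331} = \left(-76\right) \left(- \frac{1}{9443}\right) + \left(-18 - 390\right) \frac{1}{14331} = \frac{4}{497} - \frac{8}{281} = - \frac{2852}{139657} \approx -0.020421$)
$\left(l{\left(171 \right)} + 1817\right) + J = \left(1 + 1817\right) - \frac{2852}{139657} = 1818 - \frac{2852}{139657} = \frac{253893574}{139657}$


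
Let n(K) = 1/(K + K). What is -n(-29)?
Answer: 1/58 ≈ 0.017241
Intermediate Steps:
n(K) = 1/(2*K)
-n(-29) = -1/(2*(-29)) = -(-1)/(2*29) = -1*(-1/58) = 1/58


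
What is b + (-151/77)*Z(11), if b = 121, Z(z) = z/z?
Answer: 9166/77 ≈ 119.04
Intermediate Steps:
Z(z) = 1
b + (-151/77)*Z(11) = 121 - 151/77*1 = 121 - 151/77 = 9166/77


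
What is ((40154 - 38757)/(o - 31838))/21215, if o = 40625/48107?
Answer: -67205479/32492682719815 ≈ -2.0683e-6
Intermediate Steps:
o = 40625/48107 (o = 40625*(1/48107) = 40625/48107 ≈ 0.84447)
((40154 - 38757)/(o - 31838))/21215 = ((40154 - 38757)/(40625/48107 - 31838))/21215 = (1397/(-1531590041/48107))*(1/21215) = (1397*(-48107/1531590041))*(1/21215) = -67205479/1531590041*1/21215 = -67205479/32492682719815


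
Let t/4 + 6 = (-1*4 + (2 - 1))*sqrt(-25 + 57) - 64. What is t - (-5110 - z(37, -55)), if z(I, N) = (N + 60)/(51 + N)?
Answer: 19315/4 - 48*sqrt(2) ≈ 4760.9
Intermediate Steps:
z(I, N) = (60 + N)/(51 + N)
t = -280 - 48*sqrt(2) (t = -24 + 4*((-1*4 + (2 - 1))*sqrt(-25 + 57) - 64) = -24 + 4*((-4 + 1)*sqrt(32) - 64) = -24 + 4*(-12*sqrt(2) - 64) = -24 + 4*(-64 - 12*sqrt(2)) = -24 + (-256 - 48*sqrt(2)) = -280 - 48*sqrt(2) ≈ -347.88)
t - (-5110 - z(37, -55)) = (-280 - 48*sqrt(2)) - (-5110 - (60 - 55)/(51 - 55)) = (-280 - 48*sqrt(2)) - (-5110 - 5/(-4)) = (-280 - 48*sqrt(2)) - (-5110 - (-1)*5/4) = (-280 - 48*sqrt(2)) - (-5110 - 1*(-5/4)) = (-280 - 48*sqrt(2)) - (-5110 + 5/4) = (-280 - 48*sqrt(2)) - 1*(-20435/4) = (-280 - 48*sqrt(2)) + 20435/4 = 19315/4 - 48*sqrt(2)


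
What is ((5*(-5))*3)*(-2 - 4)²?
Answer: -2700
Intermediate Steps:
((5*(-5))*3)*(-2 - 4)² = -25*3*(-6)² = -75*36 = -2700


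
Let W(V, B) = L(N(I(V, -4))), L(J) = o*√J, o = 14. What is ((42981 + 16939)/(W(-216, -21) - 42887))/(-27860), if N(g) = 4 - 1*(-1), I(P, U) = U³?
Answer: 18355636/366019464011 + 5992*√5/366019464011 ≈ 5.0186e-5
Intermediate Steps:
N(g) = 5 (N(g) = 4 + 1 = 5)
L(J) = 14*√J
W(V, B) = 14*√5
((42981 + 16939)/(W(-216, -21) - 42887))/(-27860) = ((42981 + 16939)/(14*√5 - 42887))/(-27860) = (59920/(-42887 + 14*√5))*(-1/27860) = -428/(199*(-42887 + 14*√5))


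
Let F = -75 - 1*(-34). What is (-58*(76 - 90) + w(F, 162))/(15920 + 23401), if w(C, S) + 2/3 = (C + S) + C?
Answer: 2674/117963 ≈ 0.022668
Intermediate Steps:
F = -41 (F = -75 + 34 = -41)
w(C, S) = -⅔ + S + 2*C (w(C, S) = -⅔ + ((C + S) + C) = -⅔ + (S + 2*C) = -⅔ + S + 2*C)
(-58*(76 - 90) + w(F, 162))/(15920 + 23401) = (-58*(76 - 90) + (-⅔ + 162 + 2*(-41)))/(15920 + 23401) = (-58*(-14) + (-⅔ + 162 - 82))/39321 = (812 + 238/3)*(1/39321) = (2674/3)*(1/39321) = 2674/117963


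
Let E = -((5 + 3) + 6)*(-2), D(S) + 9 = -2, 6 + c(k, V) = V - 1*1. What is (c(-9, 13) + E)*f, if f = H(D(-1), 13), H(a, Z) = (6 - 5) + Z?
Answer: 476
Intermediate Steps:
c(k, V) = -7 + V (c(k, V) = -6 + (V - 1*1) = -6 + (V - 1) = -6 + (-1 + V) = -7 + V)
D(S) = -11 (D(S) = -9 - 2 = -11)
H(a, Z) = 1 + Z
E = 28 (E = -(8 + 6)*(-2) = -1*14*(-2) = -14*(-2) = 28)
f = 14 (f = 1 + 13 = 14)
(c(-9, 13) + E)*f = ((-7 + 13) + 28)*14 = (6 + 28)*14 = 34*14 = 476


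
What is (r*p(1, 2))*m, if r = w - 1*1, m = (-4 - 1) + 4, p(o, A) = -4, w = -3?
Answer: -16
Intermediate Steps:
m = -1 (m = -5 + 4 = -1)
r = -4 (r = -3 - 1*1 = -3 - 1 = -4)
(r*p(1, 2))*m = -4*(-4)*(-1) = 16*(-1) = -16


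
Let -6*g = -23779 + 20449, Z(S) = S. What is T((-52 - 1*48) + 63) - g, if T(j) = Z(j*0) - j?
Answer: -518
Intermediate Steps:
g = 555 (g = -(-23779 + 20449)/6 = -1/6*(-3330) = 555)
T(j) = -j (T(j) = j*0 - j = 0 - j = -j)
T((-52 - 1*48) + 63) - g = -((-52 - 1*48) + 63) - 1*555 = -((-52 - 48) + 63) - 555 = -(-100 + 63) - 555 = -1*(-37) - 555 = 37 - 555 = -518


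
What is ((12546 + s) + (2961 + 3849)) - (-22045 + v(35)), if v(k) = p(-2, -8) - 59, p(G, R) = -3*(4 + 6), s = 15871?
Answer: 57361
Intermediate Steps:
p(G, R) = -30 (p(G, R) = -3*10 = -30)
v(k) = -89 (v(k) = -30 - 59 = -89)
((12546 + s) + (2961 + 3849)) - (-22045 + v(35)) = ((12546 + 15871) + (2961 + 3849)) - (-22045 - 89) = (28417 + 6810) - 1*(-22134) = 35227 + 22134 = 57361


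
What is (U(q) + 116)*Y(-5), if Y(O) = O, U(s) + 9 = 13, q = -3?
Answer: -600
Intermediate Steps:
U(s) = 4 (U(s) = -9 + 13 = 4)
(U(q) + 116)*Y(-5) = (4 + 116)*(-5) = 120*(-5) = -600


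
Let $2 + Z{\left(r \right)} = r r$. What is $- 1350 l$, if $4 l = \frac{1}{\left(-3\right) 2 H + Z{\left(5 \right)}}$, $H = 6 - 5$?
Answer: $- \frac{675}{34} \approx -19.853$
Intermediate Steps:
$Z{\left(r \right)} = -2 + r^{2}$ ($Z{\left(r \right)} = -2 + r r = -2 + r^{2}$)
$H = 1$
$l = \frac{1}{68}$ ($l = \frac{1}{4 \left(\left(-3\right) 2 \cdot 1 - \left(2 - 5^{2}\right)\right)} = \frac{1}{4 \left(\left(-6\right) 1 + \left(-2 + 25\right)\right)} = \frac{1}{4 \left(-6 + 23\right)} = \frac{1}{4 \cdot 17} = \frac{1}{4} \cdot \frac{1}{17} = \frac{1}{68} \approx 0.014706$)
$- 1350 l = \left(-1350\right) \frac{1}{68} = - \frac{675}{34}$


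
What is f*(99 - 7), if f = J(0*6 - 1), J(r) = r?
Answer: -92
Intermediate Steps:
f = -1 (f = 0*6 - 1 = 0 - 1 = -1)
f*(99 - 7) = -(99 - 7) = -1*92 = -92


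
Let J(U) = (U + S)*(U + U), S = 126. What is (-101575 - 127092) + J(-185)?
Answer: -206837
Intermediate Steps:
J(U) = 2*U*(126 + U) (J(U) = (U + 126)*(U + U) = (126 + U)*(2*U) = 2*U*(126 + U))
(-101575 - 127092) + J(-185) = (-101575 - 127092) + 2*(-185)*(126 - 185) = -228667 + 2*(-185)*(-59) = -228667 + 21830 = -206837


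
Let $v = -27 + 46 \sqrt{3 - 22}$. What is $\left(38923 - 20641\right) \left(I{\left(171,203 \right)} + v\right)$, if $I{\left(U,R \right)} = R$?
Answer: $3217632 + 840972 i \sqrt{19} \approx 3.2176 \cdot 10^{6} + 3.6657 \cdot 10^{6} i$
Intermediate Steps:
$v = -27 + 46 i \sqrt{19}$ ($v = -27 + 46 \sqrt{-19} = -27 + 46 i \sqrt{19} \approx -27.0 + 200.51 i$)
$\left(38923 - 20641\right) \left(I{\left(171,203 \right)} + v\right) = \left(38923 - 20641\right) \left(203 - \left(27 - 46 i \sqrt{19}\right)\right) = 18282 \left(176 + 46 i \sqrt{19}\right) = 3217632 + 840972 i \sqrt{19}$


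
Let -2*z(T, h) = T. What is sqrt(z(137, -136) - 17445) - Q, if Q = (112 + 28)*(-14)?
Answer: 1960 + I*sqrt(70054)/2 ≈ 1960.0 + 132.34*I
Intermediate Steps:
z(T, h) = -T/2
Q = -1960 (Q = 140*(-14) = -1960)
sqrt(z(137, -136) - 17445) - Q = sqrt(-1/2*137 - 17445) - 1*(-1960) = sqrt(-137/2 - 17445) + 1960 = sqrt(-35027/2) + 1960 = I*sqrt(70054)/2 + 1960 = 1960 + I*sqrt(70054)/2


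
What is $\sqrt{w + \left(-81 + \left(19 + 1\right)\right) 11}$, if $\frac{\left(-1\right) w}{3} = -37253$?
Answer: $4 \sqrt{6943} \approx 333.3$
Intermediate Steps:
$w = 111759$ ($w = \left(-3\right) \left(-37253\right) = 111759$)
$\sqrt{w + \left(-81 + \left(19 + 1\right)\right) 11} = \sqrt{111759 + \left(-81 + \left(19 + 1\right)\right) 11} = \sqrt{111759 + \left(-81 + 20\right) 11} = \sqrt{111759 - 671} = \sqrt{111088} = 4 \sqrt{6943}$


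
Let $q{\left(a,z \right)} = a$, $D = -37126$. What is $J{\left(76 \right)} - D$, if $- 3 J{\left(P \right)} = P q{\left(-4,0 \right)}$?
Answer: $\frac{111682}{3} \approx 37227.0$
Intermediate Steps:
$J{\left(P \right)} = \frac{4 P}{3}$ ($J{\left(P \right)} = - \frac{P \left(-4\right)}{3} = - \frac{\left(-4\right) P}{3} = \frac{4 P}{3}$)
$J{\left(76 \right)} - D = \frac{4}{3} \cdot 76 - -37126 = \frac{304}{3} + 37126 = \frac{111682}{3}$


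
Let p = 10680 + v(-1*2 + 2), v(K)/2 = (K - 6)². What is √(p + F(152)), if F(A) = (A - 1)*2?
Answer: √11054 ≈ 105.14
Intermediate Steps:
F(A) = -2 + 2*A (F(A) = (-1 + A)*2 = -2 + 2*A)
v(K) = 2*(-6 + K)² (v(K) = 2*(K - 6)² = 2*(-6 + K)²)
p = 10752 (p = 10680 + 2*(-6 + (-1*2 + 2))² = 10680 + 2*(-6 + (-2 + 2))² = 10680 + 2*(-6 + 0)² = 10680 + 2*(-6)² = 10680 + 2*36 = 10680 + 72 = 10752)
√(p + F(152)) = √(10752 + (-2 + 2*152)) = √(10752 + (-2 + 304)) = √(10752 + 302) = √11054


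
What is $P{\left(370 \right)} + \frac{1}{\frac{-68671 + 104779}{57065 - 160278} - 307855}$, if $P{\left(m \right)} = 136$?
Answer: $\frac{4321355591115}{31774674223} \approx 136.0$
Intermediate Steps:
$P{\left(370 \right)} + \frac{1}{\frac{-68671 + 104779}{57065 - 160278} - 307855} = 136 + \frac{1}{\frac{-68671 + 104779}{57065 - 160278} - 307855} = 136 + \frac{1}{\frac{36108}{-103213} - 307855} = 136 + \frac{1}{36108 \left(- \frac{1}{103213}\right) - 307855} = 136 + \frac{1}{- \frac{36108}{103213} - 307855} = 136 + \frac{1}{- \frac{31774674223}{103213}} = 136 - \frac{103213}{31774674223} = \frac{4321355591115}{31774674223}$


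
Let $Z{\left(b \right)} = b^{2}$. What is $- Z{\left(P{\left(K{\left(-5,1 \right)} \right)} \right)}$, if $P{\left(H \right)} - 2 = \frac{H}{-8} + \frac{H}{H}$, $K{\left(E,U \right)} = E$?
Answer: $- \frac{841}{64} \approx -13.141$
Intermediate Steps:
$P{\left(H \right)} = 3 - \frac{H}{8}$ ($P{\left(H \right)} = 2 + \left(\frac{H}{-8} + \frac{H}{H}\right) = 2 + \left(H \left(- \frac{1}{8}\right) + 1\right) = 2 - \left(-1 + \frac{H}{8}\right) = 3 - \frac{H}{8}$)
$- Z{\left(P{\left(K{\left(-5,1 \right)} \right)} \right)} = - \left(3 - - \frac{5}{8}\right)^{2} = - \left(3 + \frac{5}{8}\right)^{2} = - \left(\frac{29}{8}\right)^{2} = \left(-1\right) \frac{841}{64} = - \frac{841}{64}$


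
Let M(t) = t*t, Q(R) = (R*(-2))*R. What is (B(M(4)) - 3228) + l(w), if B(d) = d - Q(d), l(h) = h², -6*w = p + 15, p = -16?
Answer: -97199/36 ≈ -2700.0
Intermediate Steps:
Q(R) = -2*R² (Q(R) = (-2*R)*R = -2*R²)
M(t) = t²
w = ⅙ (w = -(-16 + 15)/6 = -⅙*(-1) = ⅙ ≈ 0.16667)
B(d) = d + 2*d² (B(d) = d - (-2)*d² = d + 2*d²)
(B(M(4)) - 3228) + l(w) = (4²*(1 + 2*4²) - 3228) + (⅙)² = (16*(1 + 2*16) - 3228) + 1/36 = (16*(1 + 32) - 3228) + 1/36 = (16*33 - 3228) + 1/36 = (528 - 3228) + 1/36 = -2700 + 1/36 = -97199/36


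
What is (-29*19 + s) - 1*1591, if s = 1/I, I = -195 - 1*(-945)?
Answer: -1606499/750 ≈ -2142.0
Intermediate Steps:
I = 750 (I = -195 + 945 = 750)
s = 1/750 ≈ 0.0013333
(-29*19 + s) - 1*1591 = (-29*19 + 1/750) - 1*1591 = (-551 + 1/750) - 1591 = -413249/750 - 1591 = -1606499/750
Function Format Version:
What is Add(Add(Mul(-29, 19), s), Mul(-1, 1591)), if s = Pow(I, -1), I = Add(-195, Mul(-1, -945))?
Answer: Rational(-1606499, 750) ≈ -2142.0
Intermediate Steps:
I = 750 (I = Add(-195, 945) = 750)
s = Rational(1, 750) (s = Pow(750, -1) = Rational(1, 750) ≈ 0.0013333)
Add(Add(Mul(-29, 19), s), Mul(-1, 1591)) = Add(Add(Mul(-29, 19), Rational(1, 750)), Mul(-1, 1591)) = Add(Add(-551, Rational(1, 750)), -1591) = Add(Rational(-413249, 750), -1591) = Rational(-1606499, 750)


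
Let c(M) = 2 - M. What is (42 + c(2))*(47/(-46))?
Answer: -987/23 ≈ -42.913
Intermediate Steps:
(42 + c(2))*(47/(-46)) = (42 + (2 - 1*2))*(47/(-46)) = (42 + (2 - 2))*(47*(-1/46)) = (42 + 0)*(-47/46) = 42*(-47/46) = -987/23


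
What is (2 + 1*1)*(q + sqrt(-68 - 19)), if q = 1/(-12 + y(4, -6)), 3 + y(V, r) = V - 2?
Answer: -3/13 + 3*I*sqrt(87) ≈ -0.23077 + 27.982*I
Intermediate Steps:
y(V, r) = -5 + V (y(V, r) = -3 + (V - 2) = -3 + (-2 + V) = -5 + V)
q = -1/13 (q = 1/(-12 + (-5 + 4)) = 1/(-12 - 1) = 1/(-13) = -1/13 ≈ -0.076923)
(2 + 1*1)*(q + sqrt(-68 - 19)) = (2 + 1*1)*(-1/13 + sqrt(-68 - 19)) = (2 + 1)*(-1/13 + sqrt(-87)) = 3*(-1/13 + I*sqrt(87)) = -3/13 + 3*I*sqrt(87)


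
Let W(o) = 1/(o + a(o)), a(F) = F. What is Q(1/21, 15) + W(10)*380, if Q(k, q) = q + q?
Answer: 49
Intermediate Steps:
Q(k, q) = 2*q
W(o) = 1/(2*o) (W(o) = 1/(o + o) = 1/(2*o))
Q(1/21, 15) + W(10)*380 = 2*15 + ((½)/10)*380 = 30 + ((½)*(⅒))*380 = 30 + (1/20)*380 = 30 + 19 = 49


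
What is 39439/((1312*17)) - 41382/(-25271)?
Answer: 1919647097/563644384 ≈ 3.4058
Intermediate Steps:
39439/((1312*17)) - 41382/(-25271) = 39439/22304 - 41382*(-1/25271) = 39439*(1/22304) + 41382/25271 = 39439/22304 + 41382/25271 = 1919647097/563644384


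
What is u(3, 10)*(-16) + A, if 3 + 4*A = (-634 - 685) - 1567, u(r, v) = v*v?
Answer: -9289/4 ≈ -2322.3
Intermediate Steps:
u(r, v) = v**2
A = -2889/4 (A = -3/4 + ((-634 - 685) - 1567)/4 = -3/4 + (-1319 - 1567)/4 = -3/4 + (1/4)*(-2886) = -3/4 - 1443/2 = -2889/4 ≈ -722.25)
u(3, 10)*(-16) + A = 10**2*(-16) - 2889/4 = 100*(-16) - 2889/4 = -1600 - 2889/4 = -9289/4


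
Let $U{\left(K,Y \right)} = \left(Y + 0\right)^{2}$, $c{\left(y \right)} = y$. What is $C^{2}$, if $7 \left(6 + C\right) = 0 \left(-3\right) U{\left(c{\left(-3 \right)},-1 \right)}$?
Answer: $36$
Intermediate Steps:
$U{\left(K,Y \right)} = Y^{2}$
$C = -6$ ($C = -6 + \frac{0 \left(-3\right) \left(-1\right)^{2}}{7} = -6 + \frac{0 \cdot 1}{7} = -6 + \frac{1}{7} \cdot 0 = -6 + 0 = -6$)
$C^{2} = \left(-6\right)^{2} = 36$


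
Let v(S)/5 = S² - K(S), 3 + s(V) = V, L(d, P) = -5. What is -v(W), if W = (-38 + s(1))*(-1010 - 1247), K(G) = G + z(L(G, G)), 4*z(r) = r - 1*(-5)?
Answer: -40751940600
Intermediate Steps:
s(V) = -3 + V
z(r) = 5/4 + r/4 (z(r) = (r - 1*(-5))/4 = (r + 5)/4 = (5 + r)/4 = 5/4 + r/4)
K(G) = G (K(G) = G + (5/4 + (¼)*(-5)) = G + (5/4 - 5/4) = G + 0 = G)
W = 90280 (W = (-38 + (-3 + 1))*(-1010 - 1247) = (-38 - 2)*(-2257) = -40*(-2257) = 90280)
v(S) = -5*S + 5*S² (v(S) = 5*(S² - S) = -5*S + 5*S²)
-v(W) = -5*90280*(-1 + 90280) = -5*90280*90279 = -1*40751940600 = -40751940600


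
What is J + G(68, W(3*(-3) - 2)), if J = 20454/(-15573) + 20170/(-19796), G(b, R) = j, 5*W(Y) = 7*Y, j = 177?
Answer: 8974515887/51380518 ≈ 174.67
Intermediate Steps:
W(Y) = 7*Y/5 (W(Y) = (7*Y)/5 = 7*Y/5)
G(b, R) = 177
J = -119835799/51380518 (J = 20454*(-1/15573) + 20170*(-1/19796) = -6818/5191 - 10085/9898 = -119835799/51380518 ≈ -2.3323)
J + G(68, W(3*(-3) - 2)) = -119835799/51380518 + 177 = 8974515887/51380518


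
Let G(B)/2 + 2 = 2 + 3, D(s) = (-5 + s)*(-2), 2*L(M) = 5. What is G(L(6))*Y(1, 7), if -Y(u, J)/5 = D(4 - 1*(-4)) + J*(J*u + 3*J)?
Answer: -5700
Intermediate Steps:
L(M) = 5/2 (L(M) = (½)*5 = 5/2)
D(s) = 10 - 2*s
G(B) = 6 (G(B) = -4 + 2*(2 + 3) = -4 + 2*5 = -4 + 10 = 6)
Y(u, J) = 30 - 5*J*(3*J + J*u) (Y(u, J) = -5*((10 - 2*(4 - 1*(-4))) + J*(J*u + 3*J)) = -5*((10 - 2*(4 + 4)) + J*(3*J + J*u)) = -5*((10 - 2*8) + J*(3*J + J*u)) = -5*((10 - 16) + J*(3*J + J*u)) = -5*(-6 + J*(3*J + J*u)) = 30 - 5*J*(3*J + J*u))
G(L(6))*Y(1, 7) = 6*(30 - 15*7² - 5*1*7²) = 6*(30 - 15*49 - 5*1*49) = 6*(30 - 735 - 245) = 6*(-950) = -5700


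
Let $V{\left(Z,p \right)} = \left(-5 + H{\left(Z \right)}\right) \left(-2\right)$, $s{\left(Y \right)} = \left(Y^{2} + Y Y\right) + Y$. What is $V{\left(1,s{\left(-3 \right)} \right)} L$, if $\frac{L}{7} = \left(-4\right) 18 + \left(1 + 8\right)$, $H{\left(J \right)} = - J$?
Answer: $-5292$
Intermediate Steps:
$s{\left(Y \right)} = Y + 2 Y^{2}$ ($s{\left(Y \right)} = \left(Y^{2} + Y^{2}\right) + Y = 2 Y^{2} + Y = Y + 2 Y^{2}$)
$V{\left(Z,p \right)} = 10 + 2 Z$ ($V{\left(Z,p \right)} = \left(-5 - Z\right) \left(-2\right) = 10 + 2 Z$)
$L = -441$ ($L = 7 \left(\left(-4\right) 18 + \left(1 + 8\right)\right) = 7 \left(-72 + 9\right) = 7 \left(-63\right) = -441$)
$V{\left(1,s{\left(-3 \right)} \right)} L = \left(10 + 2 \cdot 1\right) \left(-441\right) = \left(10 + 2\right) \left(-441\right) = 12 \left(-441\right) = -5292$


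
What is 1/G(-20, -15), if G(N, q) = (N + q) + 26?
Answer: -⅑ ≈ -0.11111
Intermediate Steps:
G(N, q) = 26 + N + q
1/G(-20, -15) = 1/(26 - 20 - 15) = 1/(-9) = -⅑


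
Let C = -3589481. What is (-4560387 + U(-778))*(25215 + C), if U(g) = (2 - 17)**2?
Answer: 16253630371092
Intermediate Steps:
U(g) = 225 (U(g) = (-15)**2 = 225)
(-4560387 + U(-778))*(25215 + C) = (-4560387 + 225)*(25215 - 3589481) = -4560162*(-3564266) = 16253630371092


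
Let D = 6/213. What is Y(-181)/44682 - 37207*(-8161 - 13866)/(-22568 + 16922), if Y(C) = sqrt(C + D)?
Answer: -819558589/5646 + I*sqrt(912279)/3172422 ≈ -1.4516e+5 + 0.00030107*I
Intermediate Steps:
D = 2/71 (D = 6*(1/213) = 2/71 ≈ 0.028169)
Y(C) = sqrt(2/71 + C) (Y(C) = sqrt(C + 2/71) = sqrt(2/71 + C))
Y(-181)/44682 - 37207*(-8161 - 13866)/(-22568 + 16922) = (sqrt(142 + 5041*(-181))/71)/44682 - 37207*(-8161 - 13866)/(-22568 + 16922) = (sqrt(142 - 912421)/71)*(1/44682) - 37207/((-5646/(-22027))) = (sqrt(-912279)/71)*(1/44682) - 37207/((-5646*(-1/22027))) = ((I*sqrt(912279))/71)*(1/44682) - 37207/5646/22027 = (I*sqrt(912279)/71)*(1/44682) - 37207*22027/5646 = I*sqrt(912279)/3172422 - 819558589/5646 = -819558589/5646 + I*sqrt(912279)/3172422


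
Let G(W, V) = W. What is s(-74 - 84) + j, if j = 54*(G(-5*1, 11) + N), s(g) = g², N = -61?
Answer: 21400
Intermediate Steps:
j = -3564 (j = 54*(-5*1 - 61) = 54*(-5 - 61) = 54*(-66) = -3564)
s(-74 - 84) + j = (-74 - 84)² - 3564 = (-158)² - 3564 = 24964 - 3564 = 21400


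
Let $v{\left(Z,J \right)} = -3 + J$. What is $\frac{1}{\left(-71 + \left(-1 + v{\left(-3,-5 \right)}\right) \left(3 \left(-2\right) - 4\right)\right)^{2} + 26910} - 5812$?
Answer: $- \frac{158499051}{27271} \approx -5812.0$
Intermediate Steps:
$\frac{1}{\left(-71 + \left(-1 + v{\left(-3,-5 \right)}\right) \left(3 \left(-2\right) - 4\right)\right)^{2} + 26910} - 5812 = \frac{1}{\left(-71 + \left(-1 - 8\right) \left(3 \left(-2\right) - 4\right)\right)^{2} + 26910} - 5812 = \frac{1}{\left(-71 + \left(-1 - 8\right) \left(-6 - 4\right)\right)^{2} + 26910} - 5812 = \frac{1}{\left(-71 - -90\right)^{2} + 26910} - 5812 = \frac{1}{\left(-71 + 90\right)^{2} + 26910} - 5812 = \frac{1}{19^{2} + 26910} - 5812 = \frac{1}{361 + 26910} - 5812 = \frac{1}{27271} - 5812 = - \frac{158499051}{27271}$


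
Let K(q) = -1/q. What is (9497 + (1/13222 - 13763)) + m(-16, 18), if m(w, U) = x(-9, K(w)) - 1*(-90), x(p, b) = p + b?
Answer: -442665941/105776 ≈ -4184.9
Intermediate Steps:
x(p, b) = b + p
m(w, U) = 81 - 1/w (m(w, U) = (-1/w - 9) - 1*(-90) = (-9 - 1/w) + 90 = 81 - 1/w)
(9497 + (1/13222 - 13763)) + m(-16, 18) = (9497 + (1/13222 - 13763)) + (81 - 1/(-16)) = (9497 + (1/13222 - 13763)) + (81 - 1*(-1/16)) = (9497 - 181974385/13222) + (81 + 1/16) = -56405051/13222 + 1297/16 = -442665941/105776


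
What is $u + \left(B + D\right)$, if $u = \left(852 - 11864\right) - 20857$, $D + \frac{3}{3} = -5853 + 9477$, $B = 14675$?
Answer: $-13571$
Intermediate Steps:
$D = 3623$ ($D = -1 + \left(-5853 + 9477\right) = -1 + 3624 = 3623$)
$u = -31869$ ($u = -11012 - 20857 = -31869$)
$u + \left(B + D\right) = -31869 + \left(14675 + 3623\right) = -31869 + 18298 = -13571$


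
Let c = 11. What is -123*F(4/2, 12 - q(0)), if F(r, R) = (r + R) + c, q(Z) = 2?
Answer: -2829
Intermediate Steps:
F(r, R) = 11 + R + r (F(r, R) = (r + R) + 11 = (R + r) + 11 = 11 + R + r)
-123*F(4/2, 12 - q(0)) = -123*(11 + (12 - 1*2) + 4/2) = -123*(11 + (12 - 2) + 4*(½)) = -123*(11 + 10 + 2) = -123*23 = -2829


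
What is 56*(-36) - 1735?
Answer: -3751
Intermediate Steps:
56*(-36) - 1735 = -2016 - 1735 = -3751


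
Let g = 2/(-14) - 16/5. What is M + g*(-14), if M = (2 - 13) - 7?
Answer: 144/5 ≈ 28.800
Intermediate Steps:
M = -18 (M = -11 - 7 = -18)
g = -117/35 (g = 2*(-1/14) - 16*⅕ = -⅐ - 16/5 = -117/35 ≈ -3.3429)
M + g*(-14) = -18 - 117/35*(-14) = -18 + 234/5 = 144/5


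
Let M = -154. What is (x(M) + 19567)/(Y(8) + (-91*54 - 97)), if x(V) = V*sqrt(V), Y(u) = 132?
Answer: -1151/287 + 22*I*sqrt(154)/697 ≈ -4.0105 + 0.3917*I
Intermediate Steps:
x(V) = V**(3/2)
(x(M) + 19567)/(Y(8) + (-91*54 - 97)) = ((-154)**(3/2) + 19567)/(132 + (-91*54 - 97)) = (-154*I*sqrt(154) + 19567)/(132 + (-4914 - 97)) = (19567 - 154*I*sqrt(154))/(132 - 5011) = (19567 - 154*I*sqrt(154))/(-4879) = (19567 - 154*I*sqrt(154))*(-1/4879) = -1151/287 + 22*I*sqrt(154)/697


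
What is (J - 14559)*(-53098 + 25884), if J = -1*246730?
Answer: 7110718846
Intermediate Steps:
J = -246730
(J - 14559)*(-53098 + 25884) = (-246730 - 14559)*(-53098 + 25884) = -261289*(-27214) = 7110718846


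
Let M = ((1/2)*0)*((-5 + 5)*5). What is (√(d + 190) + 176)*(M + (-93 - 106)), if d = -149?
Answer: -35024 - 199*√41 ≈ -36298.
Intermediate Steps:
M = 0 (M = ((1*(½))*0)*(0*5) = ((½)*0)*0 = 0*0 = 0)
(√(d + 190) + 176)*(M + (-93 - 106)) = (√(-149 + 190) + 176)*(0 + (-93 - 106)) = (√41 + 176)*(0 - 199) = (176 + √41)*(-199) = -35024 - 199*√41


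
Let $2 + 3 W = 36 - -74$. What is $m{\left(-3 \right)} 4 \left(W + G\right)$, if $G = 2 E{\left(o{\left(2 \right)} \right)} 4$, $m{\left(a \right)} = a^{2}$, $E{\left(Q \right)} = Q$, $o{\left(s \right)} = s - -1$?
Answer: $2160$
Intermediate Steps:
$o{\left(s \right)} = 1 + s$ ($o{\left(s \right)} = s + 1 = 1 + s$)
$W = 36$ ($W = - \frac{2}{3} + \frac{36 - -74}{3} = - \frac{2}{3} + \frac{36 + 74}{3} = - \frac{2}{3} + \frac{1}{3} \cdot 110 = - \frac{2}{3} + \frac{110}{3} = 36$)
$G = 24$ ($G = 2 \left(1 + 2\right) 4 = 2 \cdot 3 \cdot 4 = 6 \cdot 4 = 24$)
$m{\left(-3 \right)} 4 \left(W + G\right) = \left(-3\right)^{2} \cdot 4 \left(36 + 24\right) = 9 \cdot 4 \cdot 60 = 36 \cdot 60 = 2160$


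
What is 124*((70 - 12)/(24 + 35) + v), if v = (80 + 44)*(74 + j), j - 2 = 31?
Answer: 97075880/59 ≈ 1.6454e+6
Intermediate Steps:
j = 33 (j = 2 + 31 = 33)
v = 13268 (v = (80 + 44)*(74 + 33) = 124*107 = 13268)
124*((70 - 12)/(24 + 35) + v) = 124*((70 - 12)/(24 + 35) + 13268) = 124*(58/59 + 13268) = 124*(782870/59) = 97075880/59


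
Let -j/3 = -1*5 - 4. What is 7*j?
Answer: 189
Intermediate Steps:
j = 27 (j = -3*(-1*5 - 4) = -3*(-5 - 4) = -3*(-9) = 27)
7*j = 7*27 = 189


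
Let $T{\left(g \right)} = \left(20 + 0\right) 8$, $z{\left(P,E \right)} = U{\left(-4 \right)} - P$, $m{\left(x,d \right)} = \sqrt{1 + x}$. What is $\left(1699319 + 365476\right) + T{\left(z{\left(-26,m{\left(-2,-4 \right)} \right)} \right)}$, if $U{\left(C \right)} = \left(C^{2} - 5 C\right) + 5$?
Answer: $2064955$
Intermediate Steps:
$U{\left(C \right)} = 5 + C^{2} - 5 C$
$z{\left(P,E \right)} = 41 - P$ ($z{\left(P,E \right)} = \left(5 + \left(-4\right)^{2} - -20\right) - P = \left(5 + 16 + 20\right) - P = 41 - P$)
$T{\left(g \right)} = 160$ ($T{\left(g \right)} = 20 \cdot 8 = 160$)
$\left(1699319 + 365476\right) + T{\left(z{\left(-26,m{\left(-2,-4 \right)} \right)} \right)} = \left(1699319 + 365476\right) + 160 = 2064795 + 160 = 2064955$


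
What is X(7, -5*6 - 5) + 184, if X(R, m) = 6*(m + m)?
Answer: -236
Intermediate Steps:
X(R, m) = 12*m (X(R, m) = 6*(2*m) = 12*m)
X(7, -5*6 - 5) + 184 = 12*(-5*6 - 5) + 184 = 12*(-30 - 5) + 184 = 12*(-35) + 184 = -420 + 184 = -236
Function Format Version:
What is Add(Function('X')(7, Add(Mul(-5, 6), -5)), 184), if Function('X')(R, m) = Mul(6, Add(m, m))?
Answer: -236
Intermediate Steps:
Function('X')(R, m) = Mul(12, m) (Function('X')(R, m) = Mul(6, Mul(2, m)) = Mul(12, m))
Add(Function('X')(7, Add(Mul(-5, 6), -5)), 184) = Add(Mul(12, Add(Mul(-5, 6), -5)), 184) = Add(Mul(12, Add(-30, -5)), 184) = Add(Mul(12, -35), 184) = Add(-420, 184) = -236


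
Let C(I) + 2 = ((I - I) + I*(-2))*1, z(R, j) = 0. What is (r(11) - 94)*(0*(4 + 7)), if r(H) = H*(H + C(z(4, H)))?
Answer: 0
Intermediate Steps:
C(I) = -2 - 2*I (C(I) = -2 + ((I - I) + I*(-2))*1 = -2 + (0 - 2*I)*1 = -2 - 2*I*1 = -2 - 2*I)
r(H) = H*(-2 + H) (r(H) = H*(H + (-2 - 2*0)) = H*(H + (-2 + 0)) = H*(H - 2) = H*(-2 + H))
(r(11) - 94)*(0*(4 + 7)) = (11*(-2 + 11) - 94)*(0*(4 + 7)) = (11*9 - 94)*(0*11) = (99 - 94)*0 = 5*0 = 0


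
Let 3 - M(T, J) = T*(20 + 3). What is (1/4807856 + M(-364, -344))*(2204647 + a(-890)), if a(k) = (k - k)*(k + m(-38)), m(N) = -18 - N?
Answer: 88771861946922647/4807856 ≈ 1.8464e+10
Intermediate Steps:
M(T, J) = 3 - 23*T (M(T, J) = 3 - T*(20 + 3) = 3 - T*23 = 3 - 23*T)
a(k) = 0 (a(k) = (k - k)*(k + (-18 - 1*(-38))) = 0*(k + (-18 + 38)) = 0*(k + 20) = 0*(20 + k) = 0)
(1/4807856 + M(-364, -344))*(2204647 + a(-890)) = (1/4807856 + (3 - 23*(-364)))*(2204647 + 0) = (1/4807856 + (3 + 8372))*2204647 = (1/4807856 + 8375)*2204647 = (40265794001/4807856)*2204647 = 88771861946922647/4807856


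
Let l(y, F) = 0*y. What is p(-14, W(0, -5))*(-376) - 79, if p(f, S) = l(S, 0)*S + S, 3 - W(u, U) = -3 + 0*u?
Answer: -2335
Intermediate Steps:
l(y, F) = 0
W(u, U) = 6 (W(u, U) = 3 - (-3 + 0*u) = 3 - (-3 + 0) = 3 - 1*(-3) = 3 + 3 = 6)
p(f, S) = S (p(f, S) = 0*S + S = 0 + S = S)
p(-14, W(0, -5))*(-376) - 79 = 6*(-376) - 79 = -2256 - 79 = -2335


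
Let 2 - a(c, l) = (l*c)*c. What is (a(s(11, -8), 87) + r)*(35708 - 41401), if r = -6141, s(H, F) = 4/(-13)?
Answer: 5914360919/169 ≈ 3.4996e+7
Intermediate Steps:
s(H, F) = -4/13 (s(H, F) = 4*(-1/13) = -4/13)
a(c, l) = 2 - l*c² (a(c, l) = 2 - l*c*c = 2 - c*l*c = 2 - l*c²)
(a(s(11, -8), 87) + r)*(35708 - 41401) = ((2 - 1*87*(-4/13)²) - 6141)*(35708 - 41401) = ((2 - 1*87*16/169) - 6141)*(-5693) = ((2 - 1392/169) - 6141)*(-5693) = (-1054/169 - 6141)*(-5693) = -1038883/169*(-5693) = 5914360919/169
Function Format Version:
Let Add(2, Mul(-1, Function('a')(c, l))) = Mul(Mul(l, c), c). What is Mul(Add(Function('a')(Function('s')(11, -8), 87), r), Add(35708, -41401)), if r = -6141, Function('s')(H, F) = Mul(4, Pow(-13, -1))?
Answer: Rational(5914360919, 169) ≈ 3.4996e+7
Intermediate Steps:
Function('s')(H, F) = Rational(-4, 13) (Function('s')(H, F) = Mul(4, Rational(-1, 13)) = Rational(-4, 13))
Function('a')(c, l) = Add(2, Mul(-1, l, Pow(c, 2))) (Function('a')(c, l) = Add(2, Mul(-1, Mul(Mul(l, c), c))) = Add(2, Mul(-1, Mul(Mul(c, l), c))) = Add(2, Mul(-1, Mul(l, Pow(c, 2)))) = Add(2, Mul(-1, l, Pow(c, 2))))
Mul(Add(Function('a')(Function('s')(11, -8), 87), r), Add(35708, -41401)) = Mul(Add(Add(2, Mul(-1, 87, Pow(Rational(-4, 13), 2))), -6141), Add(35708, -41401)) = Mul(Add(Add(2, Mul(-1, 87, Rational(16, 169))), -6141), -5693) = Mul(Add(Add(2, Rational(-1392, 169)), -6141), -5693) = Mul(Add(Rational(-1054, 169), -6141), -5693) = Mul(Rational(-1038883, 169), -5693) = Rational(5914360919, 169)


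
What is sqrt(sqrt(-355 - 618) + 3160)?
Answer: sqrt(3160 + I*sqrt(973)) ≈ 56.215 + 0.2774*I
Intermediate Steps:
sqrt(sqrt(-355 - 618) + 3160) = sqrt(sqrt(-973) + 3160) = sqrt(I*sqrt(973) + 3160) = sqrt(3160 + I*sqrt(973))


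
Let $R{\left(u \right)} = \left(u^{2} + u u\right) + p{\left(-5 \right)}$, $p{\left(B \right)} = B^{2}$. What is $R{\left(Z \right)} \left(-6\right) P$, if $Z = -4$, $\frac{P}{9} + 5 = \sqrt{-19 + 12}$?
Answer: $15390 - 3078 i \sqrt{7} \approx 15390.0 - 8143.6 i$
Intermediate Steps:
$P = -45 + 9 i \sqrt{7}$ ($P = -45 + 9 \sqrt{-19 + 12} = -45 + 9 \sqrt{-7} = -45 + 9 i \sqrt{7} \approx -45.0 + 23.812 i$)
$R{\left(u \right)} = 25 + 2 u^{2}$ ($R{\left(u \right)} = \left(u^{2} + u u\right) + \left(-5\right)^{2} = \left(u^{2} + u^{2}\right) + 25 = 2 u^{2} + 25 = 25 + 2 u^{2}$)
$R{\left(Z \right)} \left(-6\right) P = \left(25 + 2 \left(-4\right)^{2}\right) \left(-6\right) \left(-45 + 9 i \sqrt{7}\right) = \left(25 + 2 \cdot 16\right) \left(-6\right) \left(-45 + 9 i \sqrt{7}\right) = \left(25 + 32\right) \left(-6\right) \left(-45 + 9 i \sqrt{7}\right) = 57 \left(-6\right) \left(-45 + 9 i \sqrt{7}\right) = - 342 \left(-45 + 9 i \sqrt{7}\right) = 15390 - 3078 i \sqrt{7}$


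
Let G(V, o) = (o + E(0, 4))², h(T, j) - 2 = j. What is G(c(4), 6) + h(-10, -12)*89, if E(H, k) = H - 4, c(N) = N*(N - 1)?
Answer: -886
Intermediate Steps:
h(T, j) = 2 + j
c(N) = N*(-1 + N)
E(H, k) = -4 + H
G(V, o) = (-4 + o)² (G(V, o) = (o + (-4 + 0))² = (o - 4)² = (-4 + o)²)
G(c(4), 6) + h(-10, -12)*89 = (-4 + 6)² + (2 - 12)*89 = 2² - 10*89 = 4 - 890 = -886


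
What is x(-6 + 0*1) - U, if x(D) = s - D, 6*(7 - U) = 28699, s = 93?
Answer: 29251/6 ≈ 4875.2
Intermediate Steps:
U = -28657/6 (U = 7 - ⅙*28699 = 7 - 28699/6 = -28657/6 ≈ -4776.2)
x(D) = 93 - D
x(-6 + 0*1) - U = (93 - (-6 + 0*1)) - 1*(-28657/6) = (93 - (-6 + 0)) + 28657/6 = (93 - 1*(-6)) + 28657/6 = (93 + 6) + 28657/6 = 99 + 28657/6 = 29251/6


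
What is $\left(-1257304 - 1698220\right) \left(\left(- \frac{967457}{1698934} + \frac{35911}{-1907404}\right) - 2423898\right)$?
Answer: $\frac{2901871290983002506054315}{405069188417} \approx 7.1639 \cdot 10^{12}$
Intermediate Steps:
$\left(-1257304 - 1698220\right) \left(\left(- \frac{967457}{1698934} + \frac{35911}{-1907404}\right) - 2423898\right) = - 2955524 \left(\left(\left(-967457\right) \frac{1}{1698934} + 35911 \left(- \frac{1}{1907404}\right)\right) - 2423898\right) = - 2955524 \left(\left(- \frac{967457}{1698934} - \frac{35911}{1907404}\right) - 2423898\right) = - 2955524 \left(- \frac{953170885251}{1620276753668} - 2423898\right) = \left(-2955524\right) \left(- \frac{3927386535833243115}{1620276753668}\right) = \frac{2901871290983002506054315}{405069188417}$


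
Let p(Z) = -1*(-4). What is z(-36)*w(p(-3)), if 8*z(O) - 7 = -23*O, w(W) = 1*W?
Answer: 835/2 ≈ 417.50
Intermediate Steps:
p(Z) = 4
w(W) = W
z(O) = 7/8 - 23*O/8 (z(O) = 7/8 + (-23*O)/8 = 7/8 - 23*O/8)
z(-36)*w(p(-3)) = (7/8 - 23/8*(-36))*4 = (7/8 + 207/2)*4 = (835/8)*4 = 835/2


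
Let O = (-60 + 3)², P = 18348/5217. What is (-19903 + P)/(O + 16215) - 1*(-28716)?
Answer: 323980525445/11282632 ≈ 28715.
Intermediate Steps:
P = 6116/1739 (P = 18348*(1/5217) = 6116/1739 ≈ 3.5170)
O = 3249 (O = (-57)² = 3249)
(-19903 + P)/(O + 16215) - 1*(-28716) = (-19903 + 6116/1739)/(3249 + 16215) - 1*(-28716) = -34605201/1739/19464 + 28716 = -34605201/1739*1/19464 + 28716 = -11535067/11282632 + 28716 = 323980525445/11282632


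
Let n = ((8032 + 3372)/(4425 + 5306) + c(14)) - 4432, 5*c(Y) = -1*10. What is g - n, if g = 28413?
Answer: 319622753/9731 ≈ 32846.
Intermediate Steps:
c(Y) = -2 (c(Y) = (-1*10)/5 = (⅕)*(-10) = -2)
n = -43135850/9731 (n = ((8032 + 3372)/(4425 + 5306) - 2) - 4432 = (11404/9731 - 2) - 4432 = -8058/9731 - 4432 = -43135850/9731 ≈ -4432.8)
g - n = 28413 - 1*(-43135850/9731) = 28413 + 43135850/9731 = 319622753/9731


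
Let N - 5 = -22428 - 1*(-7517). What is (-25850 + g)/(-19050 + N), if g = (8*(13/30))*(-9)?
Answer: 64703/84890 ≈ 0.76220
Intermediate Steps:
g = -156/5 (g = (8*(13*(1/30)))*(-9) = (8*(13/30))*(-9) = (52/15)*(-9) = -156/5 ≈ -31.200)
N = -14906 (N = 5 + (-22428 - 1*(-7517)) = 5 + (-22428 + 7517) = 5 - 14911 = -14906)
(-25850 + g)/(-19050 + N) = (-25850 - 156/5)/(-19050 - 14906) = -129406/5/(-33956) = -129406/5*(-1/33956) = 64703/84890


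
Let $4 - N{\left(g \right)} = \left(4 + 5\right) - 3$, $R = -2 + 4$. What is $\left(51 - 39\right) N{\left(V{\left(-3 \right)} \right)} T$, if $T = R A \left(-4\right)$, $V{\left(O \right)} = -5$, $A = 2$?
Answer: $384$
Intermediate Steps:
$R = 2$
$T = -16$ ($T = 2 \cdot 2 \left(-4\right) = 4 \left(-4\right) = -16$)
$N{\left(g \right)} = -2$ ($N{\left(g \right)} = 4 - \left(\left(4 + 5\right) - 3\right) = 4 - \left(9 - 3\right) = 4 - 6 = -2$)
$\left(51 - 39\right) N{\left(V{\left(-3 \right)} \right)} T = \left(51 - 39\right) \left(-2\right) \left(-16\right) = 12 \left(-2\right) \left(-16\right) = \left(-24\right) \left(-16\right) = 384$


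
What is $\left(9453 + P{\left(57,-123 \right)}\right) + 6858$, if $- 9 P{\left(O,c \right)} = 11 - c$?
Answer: $\frac{146665}{9} \approx 16296.0$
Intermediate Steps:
$P{\left(O,c \right)} = - \frac{11}{9} + \frac{c}{9}$ ($P{\left(O,c \right)} = - \frac{11 - c}{9} = - \frac{11}{9} + \frac{c}{9}$)
$\left(9453 + P{\left(57,-123 \right)}\right) + 6858 = \left(9453 + \left(- \frac{11}{9} + \frac{1}{9} \left(-123\right)\right)\right) + 6858 = \left(9453 - \frac{134}{9}\right) + 6858 = \frac{84943}{9} + 6858 = \frac{146665}{9}$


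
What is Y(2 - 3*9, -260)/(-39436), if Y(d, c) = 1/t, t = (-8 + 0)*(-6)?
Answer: -1/1892928 ≈ -5.2828e-7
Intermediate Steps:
t = 48 (t = -8*(-6) = 48)
Y(d, c) = 1/48
Y(2 - 3*9, -260)/(-39436) = (1/48)/(-39436) = (1/48)*(-1/39436) = -1/1892928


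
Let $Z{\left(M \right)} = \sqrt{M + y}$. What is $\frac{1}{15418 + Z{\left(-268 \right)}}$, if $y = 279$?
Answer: $\frac{15418}{237714713} - \frac{\sqrt{11}}{237714713} \approx 6.4845 \cdot 10^{-5}$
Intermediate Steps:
$Z{\left(M \right)} = \sqrt{279 + M}$ ($Z{\left(M \right)} = \sqrt{M + 279} = \sqrt{279 + M}$)
$\frac{1}{15418 + Z{\left(-268 \right)}} = \frac{1}{15418 + \sqrt{279 - 268}} = \frac{1}{15418 + \sqrt{11}}$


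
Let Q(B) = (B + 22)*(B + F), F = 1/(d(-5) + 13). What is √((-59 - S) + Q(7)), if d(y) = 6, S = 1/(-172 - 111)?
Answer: 3*√467508642/5377 ≈ 12.064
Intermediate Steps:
S = -1/283 (S = 1/(-283) = -1/283 ≈ -0.0035336)
F = 1/19 (F = 1/(6 + 13) = 1/19 ≈ 0.052632)
Q(B) = (22 + B)*(1/19 + B) (Q(B) = (B + 22)*(B + 1/19) = (22 + B)*(1/19 + B))
√((-59 - S) + Q(7)) = √((-59 - 1*(-1/283)) + (22/19 + 7² + (419/19)*7)) = √((-59 + 1/283) + (22/19 + 49 + 2933/19)) = √(-16696/283 + 3886/19) = √(782514/5377) = 3*√467508642/5377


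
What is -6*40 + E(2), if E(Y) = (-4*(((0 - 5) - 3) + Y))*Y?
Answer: -192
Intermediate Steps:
E(Y) = Y*(32 - 4*Y) (E(Y) = (-4*((-5 - 3) + Y))*Y = (-4*(-8 + Y))*Y = (32 - 4*Y)*Y = Y*(32 - 4*Y))
-6*40 + E(2) = -6*40 + 4*2*(8 - 1*2) = -240 + 4*2*(8 - 2) = -240 + 4*2*6 = -240 + 48 = -192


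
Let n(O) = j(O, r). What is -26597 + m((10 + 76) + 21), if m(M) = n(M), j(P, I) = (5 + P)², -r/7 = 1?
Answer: -14053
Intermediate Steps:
r = -7 (r = -7*1 = -7)
n(O) = (5 + O)²
m(M) = (5 + M)²
-26597 + m((10 + 76) + 21) = -26597 + (5 + ((10 + 76) + 21))² = -26597 + (5 + (86 + 21))² = -26597 + (5 + 107)² = -26597 + 112² = -26597 + 12544 = -14053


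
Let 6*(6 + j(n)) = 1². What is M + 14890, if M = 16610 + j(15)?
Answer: 188965/6 ≈ 31494.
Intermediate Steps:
j(n) = -35/6 (j(n) = -6 + (⅙)*1² = -6 + (⅙)*1 = -6 + ⅙ = -35/6)
M = 99625/6 (M = 16610 - 35/6 = 99625/6 ≈ 16604.)
M + 14890 = 99625/6 + 14890 = 188965/6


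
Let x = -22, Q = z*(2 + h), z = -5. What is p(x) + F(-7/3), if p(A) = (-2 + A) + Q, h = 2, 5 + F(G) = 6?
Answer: -43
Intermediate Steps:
F(G) = 1 (F(G) = -5 + 6 = 1)
Q = -20 (Q = -5*(2 + 2) = -5*4 = -20)
p(A) = -22 + A (p(A) = (-2 + A) - 20 = -22 + A)
p(x) + F(-7/3) = (-22 - 22) + 1 = -44 + 1 = -43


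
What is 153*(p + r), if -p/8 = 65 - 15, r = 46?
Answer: -54162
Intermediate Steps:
p = -400 (p = -8*(65 - 15) = -8*50 = -400)
153*(p + r) = 153*(-400 + 46) = 153*(-354) = -54162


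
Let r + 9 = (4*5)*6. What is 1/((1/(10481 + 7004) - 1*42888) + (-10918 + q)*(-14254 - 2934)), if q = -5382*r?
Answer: 17485/182818985840921 ≈ 9.5641e-11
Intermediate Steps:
r = 111 (r = -9 + (4*5)*6 = -9 + 20*6 = -9 + 120 = 111)
q = -597402 (q = -5382*111 = -597402)
1/((1/(10481 + 7004) - 1*42888) + (-10918 + q)*(-14254 - 2934)) = 1/((1/(10481 + 7004) - 1*42888) + (-10918 - 597402)*(-14254 - 2934)) = 1/((1/17485 - 42888) - 608320*(-17188)) = 1/((1/17485 - 42888) + 10455804160) = 1/(-749896679/17485 + 10455804160) = 1/(182818985840921/17485) = 17485/182818985840921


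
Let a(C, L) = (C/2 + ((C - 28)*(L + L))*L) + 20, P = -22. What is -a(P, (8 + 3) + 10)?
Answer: 44091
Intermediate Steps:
a(C, L) = 20 + C/2 + 2*L²*(-28 + C) (a(C, L) = (C/2 + ((-28 + C)*(2*L))*L) + 20 = (C/2 + (2*L*(-28 + C))*L) + 20 = (C/2 + 2*L²*(-28 + C)) + 20 = 20 + C/2 + 2*L²*(-28 + C))
-a(P, (8 + 3) + 10) = -(20 + (½)*(-22) - 56*((8 + 3) + 10)² + 2*(-22)*((8 + 3) + 10)²) = -(20 - 11 - 56*(11 + 10)² + 2*(-22)*(11 + 10)²) = -(20 - 11 - 56*21² + 2*(-22)*21²) = -(20 - 11 - 56*441 + 2*(-22)*441) = -(20 - 11 - 24696 - 19404) = -1*(-44091) = 44091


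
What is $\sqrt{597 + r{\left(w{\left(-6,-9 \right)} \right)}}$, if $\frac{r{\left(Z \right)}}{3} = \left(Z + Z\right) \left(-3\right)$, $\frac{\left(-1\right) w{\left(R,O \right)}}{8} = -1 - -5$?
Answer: $\sqrt{1173} \approx 34.249$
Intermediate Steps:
$w{\left(R,O \right)} = -32$ ($w{\left(R,O \right)} = - 8 \left(-1 - -5\right) = - 8 \left(-1 + 5\right) = \left(-8\right) 4 = -32$)
$r{\left(Z \right)} = - 18 Z$ ($r{\left(Z \right)} = 3 \left(Z + Z\right) \left(-3\right) = 3 \cdot 2 Z \left(-3\right) = 3 \left(- 6 Z\right) = - 18 Z$)
$\sqrt{597 + r{\left(w{\left(-6,-9 \right)} \right)}} = \sqrt{597 - -576} = \sqrt{597 + 576} = \sqrt{1173}$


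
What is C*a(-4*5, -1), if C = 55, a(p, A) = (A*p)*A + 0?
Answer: -1100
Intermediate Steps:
a(p, A) = p*A**2 (a(p, A) = p*A**2 + 0 = p*A**2)
C*a(-4*5, -1) = 55*(-4*5*(-1)**2) = 55*(-20*1) = 55*(-20) = -1100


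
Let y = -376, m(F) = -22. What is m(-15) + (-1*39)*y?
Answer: 14642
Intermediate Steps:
m(-15) + (-1*39)*y = -22 - 1*39*(-376) = -22 - 39*(-376) = -22 + 14664 = 14642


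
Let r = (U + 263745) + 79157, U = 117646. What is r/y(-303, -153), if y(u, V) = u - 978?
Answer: -153516/427 ≈ -359.52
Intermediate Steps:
y(u, V) = -978 + u
r = 460548 (r = (117646 + 263745) + 79157 = 381391 + 79157 = 460548)
r/y(-303, -153) = 460548/(-978 - 303) = 460548/(-1281) = 460548*(-1/1281) = -153516/427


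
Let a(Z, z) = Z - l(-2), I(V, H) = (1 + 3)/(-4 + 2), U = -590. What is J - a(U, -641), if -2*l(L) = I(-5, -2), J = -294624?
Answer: -294033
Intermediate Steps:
I(V, H) = -2 (I(V, H) = 4/(-2) = 4*(-½) = -2)
l(L) = 1 (l(L) = -½*(-2) = 1)
a(Z, z) = -1 + Z (a(Z, z) = Z - 1*1 = Z - 1 = -1 + Z)
J - a(U, -641) = -294624 - (-1 - 590) = -294624 - 1*(-591) = -294624 + 591 = -294033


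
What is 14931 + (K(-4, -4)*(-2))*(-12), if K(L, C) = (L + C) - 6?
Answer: 14595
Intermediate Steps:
K(L, C) = -6 + C + L (K(L, C) = (C + L) - 6 = -6 + C + L)
14931 + (K(-4, -4)*(-2))*(-12) = 14931 + ((-6 - 4 - 4)*(-2))*(-12) = 14931 - 14*(-2)*(-12) = 14931 + 28*(-12) = 14931 - 336 = 14595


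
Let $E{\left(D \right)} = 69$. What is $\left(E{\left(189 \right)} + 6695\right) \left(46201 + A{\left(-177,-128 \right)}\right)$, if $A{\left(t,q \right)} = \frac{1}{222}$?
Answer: $\frac{34687898986}{111} \approx 3.125 \cdot 10^{8}$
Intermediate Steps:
$A{\left(t,q \right)} = \frac{1}{222}$
$\left(E{\left(189 \right)} + 6695\right) \left(46201 + A{\left(-177,-128 \right)}\right) = \left(69 + 6695\right) \left(46201 + \frac{1}{222}\right) = 6764 \cdot \frac{10256623}{222} = \frac{34687898986}{111}$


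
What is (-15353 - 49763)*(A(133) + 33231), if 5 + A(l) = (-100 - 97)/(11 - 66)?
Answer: -119007759732/55 ≈ -2.1638e+9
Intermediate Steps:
A(l) = -78/55 (A(l) = -5 + (-100 - 97)/(11 - 66) = -5 - 197/(-55) = -5 - 197*(-1/55) = -5 + 197/55 = -78/55)
(-15353 - 49763)*(A(133) + 33231) = (-15353 - 49763)*(-78/55 + 33231) = -65116*1827627/55 = -119007759732/55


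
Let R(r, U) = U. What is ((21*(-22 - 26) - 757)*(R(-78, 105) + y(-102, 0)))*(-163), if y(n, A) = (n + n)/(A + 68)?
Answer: 29344890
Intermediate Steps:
y(n, A) = 2*n/(68 + A) (y(n, A) = (2*n)/(68 + A) = 2*n/(68 + A))
((21*(-22 - 26) - 757)*(R(-78, 105) + y(-102, 0)))*(-163) = ((21*(-22 - 26) - 757)*(105 + 2*(-102)/(68 + 0)))*(-163) = ((21*(-48) - 757)*(105 + 2*(-102)/68))*(-163) = ((-1008 - 757)*(105 + 2*(-102)*(1/68)))*(-163) = -1765*(105 - 3)*(-163) = -1765*102*(-163) = -180030*(-163) = 29344890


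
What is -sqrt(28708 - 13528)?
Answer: -2*sqrt(3795) ≈ -123.21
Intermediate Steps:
-sqrt(28708 - 13528) = -sqrt(15180) = -2*sqrt(3795)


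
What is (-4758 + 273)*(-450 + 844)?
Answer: -1767090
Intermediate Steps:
(-4758 + 273)*(-450 + 844) = -4485*394 = -1767090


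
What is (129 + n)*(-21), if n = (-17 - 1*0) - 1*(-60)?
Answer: -3612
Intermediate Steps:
n = 43 (n = (-17 + 0) + 60 = -17 + 60 = 43)
(129 + n)*(-21) = (129 + 43)*(-21) = 172*(-21) = -3612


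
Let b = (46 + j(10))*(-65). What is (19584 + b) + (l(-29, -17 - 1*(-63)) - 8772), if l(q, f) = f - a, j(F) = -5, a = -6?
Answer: 8199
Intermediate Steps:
l(q, f) = 6 + f (l(q, f) = f - 1*(-6) = f + 6 = 6 + f)
b = -2665 (b = (46 - 5)*(-65) = 41*(-65) = -2665)
(19584 + b) + (l(-29, -17 - 1*(-63)) - 8772) = (19584 - 2665) + ((6 + (-17 - 1*(-63))) - 8772) = 16919 + ((6 + (-17 + 63)) - 8772) = 16919 + ((6 + 46) - 8772) = 16919 + (52 - 8772) = 16919 - 8720 = 8199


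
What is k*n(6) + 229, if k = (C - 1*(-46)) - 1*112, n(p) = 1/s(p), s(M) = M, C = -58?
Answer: 625/3 ≈ 208.33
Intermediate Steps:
n(p) = 1/p
k = -124 (k = (-58 - 1*(-46)) - 1*112 = (-58 + 46) - 112 = -12 - 112 = -124)
k*n(6) + 229 = -124/6 + 229 = -124*⅙ + 229 = -62/3 + 229 = 625/3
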